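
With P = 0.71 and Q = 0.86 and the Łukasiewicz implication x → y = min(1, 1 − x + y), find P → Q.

1.00

P → Q = min(1, 1 − 0.71 + 0.86) = min(1, 1.15) = 1.00
For comparison, the Gödel implication (1 if x ≤ y else y) would give 1.00.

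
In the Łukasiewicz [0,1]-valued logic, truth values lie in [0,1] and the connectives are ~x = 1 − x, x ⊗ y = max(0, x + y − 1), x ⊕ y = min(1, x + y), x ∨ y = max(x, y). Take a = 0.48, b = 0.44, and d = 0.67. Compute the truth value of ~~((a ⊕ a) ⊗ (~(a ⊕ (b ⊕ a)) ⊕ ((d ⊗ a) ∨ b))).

0.40

a ⊕ a = min(1, 0.48 + 0.48) = min(1, 0.96) = 0.96
b ⊕ a = min(1, 0.44 + 0.48) = min(1, 0.92) = 0.92
a ⊕ (b ⊕ a) = min(1, 0.48 + 0.92) = min(1, 1.40) = 1.00
~(a ⊕ (b ⊕ a)) = 1 − 1.00 = 0.00
d ⊗ a = max(0, 0.67 + 0.48 − 1) = max(0, 0.15) = 0.15
(d ⊗ a) ∨ b = max(0.15, 0.44) = 0.44
~(a ⊕ (b ⊕ a)) ⊕ ((d ⊗ a) ∨ b) = min(1, 0.00 + 0.44) = min(1, 0.44) = 0.44
(a ⊕ a) ⊗ (~(a ⊕ (b ⊕ a)) ⊕ ((d ⊗ a) ∨ b)) = max(0, 0.96 + 0.44 − 1) = max(0, 0.40) = 0.40
~((a ⊕ a) ⊗ (~(a ⊕ (b ⊕ a)) ⊕ ((d ⊗ a) ∨ b))) = 1 − 0.40 = 0.60
~~((a ⊕ a) ⊗ (~(a ⊕ (b ⊕ a)) ⊕ ((d ⊗ a) ∨ b))) = 1 − 0.60 = 0.40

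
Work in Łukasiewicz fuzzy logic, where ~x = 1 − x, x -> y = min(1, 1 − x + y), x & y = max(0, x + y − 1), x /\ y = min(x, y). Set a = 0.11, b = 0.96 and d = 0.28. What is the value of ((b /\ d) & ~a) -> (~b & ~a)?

b /\ d = min(0.96, 0.28) = 0.28
~a = 1 − 0.11 = 0.89
(b /\ d) & ~a = max(0, 0.28 + 0.89 − 1) = max(0, 0.17) = 0.17
~b = 1 − 0.96 = 0.04
~b & ~a = max(0, 0.04 + 0.89 − 1) = max(0, -0.07) = 0.00
((b /\ d) & ~a) -> (~b & ~a) = min(1, 1 − 0.17 + 0.00) = min(1, 0.83) = 0.83

0.83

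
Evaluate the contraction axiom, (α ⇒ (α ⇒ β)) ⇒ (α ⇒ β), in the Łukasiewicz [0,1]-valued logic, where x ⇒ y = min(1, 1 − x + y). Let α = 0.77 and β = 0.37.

α ⇒ β = min(1, 1 − 0.77 + 0.37) = min(1, 0.60) = 0.60
α ⇒ (α ⇒ β) = min(1, 1 − 0.77 + 0.60) = min(1, 0.83) = 0.83
(α ⇒ (α ⇒ β)) ⇒ (α ⇒ β) = min(1, 1 − 0.83 + 0.60) = min(1, 0.77) = 0.77
(The value 0.77 < 1 shows this instance is not satisfied; fails in Ł∞ (the t-norm is not idempotent).)

0.77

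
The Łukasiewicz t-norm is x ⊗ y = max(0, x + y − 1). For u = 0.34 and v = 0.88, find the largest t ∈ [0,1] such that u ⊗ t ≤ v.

1.00

The residuum of the Łukasiewicz t-norm gives the supremum: min(1, 1 − 0.34 + 0.88).
1 − 0.34 + 0.88 = 1.54, so t = min(1, 1.54) = 1.00.
Check: 0.34 ⊗ 1.00 = max(0, 0.34) = 0.34 ≤ 0.88.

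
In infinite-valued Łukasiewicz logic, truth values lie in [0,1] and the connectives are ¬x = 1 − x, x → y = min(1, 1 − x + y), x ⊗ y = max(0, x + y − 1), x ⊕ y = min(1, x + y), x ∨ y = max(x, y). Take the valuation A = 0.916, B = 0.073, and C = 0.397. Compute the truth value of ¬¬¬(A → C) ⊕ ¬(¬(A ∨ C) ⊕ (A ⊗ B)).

A → C = min(1, 1 − 0.916 + 0.397) = min(1, 0.481) = 0.481
¬(A → C) = 1 − 0.481 = 0.519
¬¬(A → C) = 1 − 0.519 = 0.481
¬¬¬(A → C) = 1 − 0.481 = 0.519
A ∨ C = max(0.916, 0.397) = 0.916
¬(A ∨ C) = 1 − 0.916 = 0.084
A ⊗ B = max(0, 0.916 + 0.073 − 1) = max(0, -0.011) = 0.000
¬(A ∨ C) ⊕ (A ⊗ B) = min(1, 0.084 + 0.000) = min(1, 0.084) = 0.084
¬(¬(A ∨ C) ⊕ (A ⊗ B)) = 1 − 0.084 = 0.916
¬¬¬(A → C) ⊕ ¬(¬(A ∨ C) ⊕ (A ⊗ B)) = min(1, 0.519 + 0.916) = min(1, 1.435) = 1.000

1.000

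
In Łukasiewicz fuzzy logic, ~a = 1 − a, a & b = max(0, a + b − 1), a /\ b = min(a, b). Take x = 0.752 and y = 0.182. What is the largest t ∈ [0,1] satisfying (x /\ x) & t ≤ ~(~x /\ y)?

x /\ x = min(0.752, 0.752) = 0.752
So the left factor is x /\ x = 0.752.
~x = 1 − 0.752 = 0.248
~x /\ y = min(0.248, 0.182) = 0.182
~(~x /\ y) = 1 − 0.182 = 0.818
So the right-hand bound is ~(~x /\ y) = 0.818.
The residuum of the Łukasiewicz t-norm gives the supremum: min(1, 1 − 0.752 + 0.818).
1 − 0.752 + 0.818 = 1.066, so t = min(1, 1.066) = 1.000.
Check: 0.752 & 1.000 = max(0, 0.752) = 0.752 ≤ 0.818.

1.000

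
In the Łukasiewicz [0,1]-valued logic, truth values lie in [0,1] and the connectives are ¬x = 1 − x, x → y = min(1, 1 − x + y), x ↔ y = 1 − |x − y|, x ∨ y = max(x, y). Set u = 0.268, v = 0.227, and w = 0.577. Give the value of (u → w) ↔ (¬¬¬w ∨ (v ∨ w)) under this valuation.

u → w = min(1, 1 − 0.268 + 0.577) = min(1, 1.309) = 1.000
¬w = 1 − 0.577 = 0.423
¬¬w = 1 − 0.423 = 0.577
¬¬¬w = 1 − 0.577 = 0.423
v ∨ w = max(0.227, 0.577) = 0.577
¬¬¬w ∨ (v ∨ w) = max(0.423, 0.577) = 0.577
(u → w) ↔ (¬¬¬w ∨ (v ∨ w)) = 1 − |1.000 − 0.577| = 1 − 0.423 = 0.577

0.577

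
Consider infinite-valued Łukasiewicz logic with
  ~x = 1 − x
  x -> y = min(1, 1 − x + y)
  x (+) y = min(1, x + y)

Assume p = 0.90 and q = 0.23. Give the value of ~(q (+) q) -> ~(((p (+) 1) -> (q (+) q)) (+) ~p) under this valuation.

q (+) q = min(1, 0.23 + 0.23) = min(1, 0.46) = 0.46
~(q (+) q) = 1 − 0.46 = 0.54
p (+) 1 = min(1, 0.90 + 1.00) = min(1, 1.90) = 1.00
(p (+) 1) -> (q (+) q) = min(1, 1 − 1.00 + 0.46) = min(1, 0.46) = 0.46
~p = 1 − 0.90 = 0.10
((p (+) 1) -> (q (+) q)) (+) ~p = min(1, 0.46 + 0.10) = min(1, 0.56) = 0.56
~(((p (+) 1) -> (q (+) q)) (+) ~p) = 1 − 0.56 = 0.44
~(q (+) q) -> ~(((p (+) 1) -> (q (+) q)) (+) ~p) = min(1, 1 − 0.54 + 0.44) = min(1, 0.90) = 0.90

0.90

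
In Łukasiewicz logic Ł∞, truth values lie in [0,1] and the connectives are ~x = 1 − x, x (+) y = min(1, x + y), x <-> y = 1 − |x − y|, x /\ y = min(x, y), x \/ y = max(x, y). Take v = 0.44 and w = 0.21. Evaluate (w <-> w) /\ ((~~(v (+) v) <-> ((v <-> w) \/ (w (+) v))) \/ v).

0.89

w <-> w = 1 − |0.21 − 0.21| = 1 − 0.00 = 1.00
v (+) v = min(1, 0.44 + 0.44) = min(1, 0.88) = 0.88
~(v (+) v) = 1 − 0.88 = 0.12
~~(v (+) v) = 1 − 0.12 = 0.88
v <-> w = 1 − |0.44 − 0.21| = 1 − 0.23 = 0.77
w (+) v = min(1, 0.21 + 0.44) = min(1, 0.65) = 0.65
(v <-> w) \/ (w (+) v) = max(0.77, 0.65) = 0.77
~~(v (+) v) <-> ((v <-> w) \/ (w (+) v)) = 1 − |0.88 − 0.77| = 1 − 0.11 = 0.89
(~~(v (+) v) <-> ((v <-> w) \/ (w (+) v))) \/ v = max(0.89, 0.44) = 0.89
(w <-> w) /\ ((~~(v (+) v) <-> ((v <-> w) \/ (w (+) v))) \/ v) = min(1.00, 0.89) = 0.89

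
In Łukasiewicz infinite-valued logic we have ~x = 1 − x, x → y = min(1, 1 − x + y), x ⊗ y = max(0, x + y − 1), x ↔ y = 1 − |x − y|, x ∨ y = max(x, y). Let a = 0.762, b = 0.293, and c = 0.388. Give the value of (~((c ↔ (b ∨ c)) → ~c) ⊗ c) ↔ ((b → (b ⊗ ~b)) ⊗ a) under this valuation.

0.531

b ∨ c = max(0.293, 0.388) = 0.388
c ↔ (b ∨ c) = 1 − |0.388 − 0.388| = 1 − 0.000 = 1.000
~c = 1 − 0.388 = 0.612
(c ↔ (b ∨ c)) → ~c = min(1, 1 − 1.000 + 0.612) = min(1, 0.612) = 0.612
~((c ↔ (b ∨ c)) → ~c) = 1 − 0.612 = 0.388
~((c ↔ (b ∨ c)) → ~c) ⊗ c = max(0, 0.388 + 0.388 − 1) = max(0, -0.224) = 0.000
~b = 1 − 0.293 = 0.707
b ⊗ ~b = max(0, 0.293 + 0.707 − 1) = max(0, 0.000) = 0.000
b → (b ⊗ ~b) = min(1, 1 − 0.293 + 0.000) = min(1, 0.707) = 0.707
(b → (b ⊗ ~b)) ⊗ a = max(0, 0.707 + 0.762 − 1) = max(0, 0.469) = 0.469
(~((c ↔ (b ∨ c)) → ~c) ⊗ c) ↔ ((b → (b ⊗ ~b)) ⊗ a) = 1 − |0.000 − 0.469| = 1 − 0.469 = 0.531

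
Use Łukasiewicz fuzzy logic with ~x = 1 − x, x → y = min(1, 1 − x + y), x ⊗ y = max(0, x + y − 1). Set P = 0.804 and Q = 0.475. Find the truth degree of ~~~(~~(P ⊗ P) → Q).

0.133

P ⊗ P = max(0, 0.804 + 0.804 − 1) = max(0, 0.608) = 0.608
~(P ⊗ P) = 1 − 0.608 = 0.392
~~(P ⊗ P) = 1 − 0.392 = 0.608
~~(P ⊗ P) → Q = min(1, 1 − 0.608 + 0.475) = min(1, 0.867) = 0.867
~(~~(P ⊗ P) → Q) = 1 − 0.867 = 0.133
~~(~~(P ⊗ P) → Q) = 1 − 0.133 = 0.867
~~~(~~(P ⊗ P) → Q) = 1 − 0.867 = 0.133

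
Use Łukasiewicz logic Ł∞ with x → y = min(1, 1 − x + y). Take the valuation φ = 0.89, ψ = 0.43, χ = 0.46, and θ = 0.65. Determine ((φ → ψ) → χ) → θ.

φ → ψ = min(1, 1 − 0.89 + 0.43) = min(1, 0.54) = 0.54
(φ → ψ) → χ = min(1, 1 − 0.54 + 0.46) = min(1, 0.92) = 0.92
((φ → ψ) → χ) → θ = min(1, 1 − 0.92 + 0.65) = min(1, 0.73) = 0.73

0.73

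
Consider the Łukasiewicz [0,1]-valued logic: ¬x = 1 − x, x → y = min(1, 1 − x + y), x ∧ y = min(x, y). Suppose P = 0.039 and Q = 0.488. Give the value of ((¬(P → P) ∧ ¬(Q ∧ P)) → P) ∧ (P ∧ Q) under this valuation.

0.039

P → P = min(1, 1 − 0.039 + 0.039) = min(1, 1.000) = 1.000
¬(P → P) = 1 − 1.000 = 0.000
Q ∧ P = min(0.488, 0.039) = 0.039
¬(Q ∧ P) = 1 − 0.039 = 0.961
¬(P → P) ∧ ¬(Q ∧ P) = min(0.000, 0.961) = 0.000
(¬(P → P) ∧ ¬(Q ∧ P)) → P = min(1, 1 − 0.000 + 0.039) = min(1, 1.039) = 1.000
P ∧ Q = min(0.039, 0.488) = 0.039
((¬(P → P) ∧ ¬(Q ∧ P)) → P) ∧ (P ∧ Q) = min(1.000, 0.039) = 0.039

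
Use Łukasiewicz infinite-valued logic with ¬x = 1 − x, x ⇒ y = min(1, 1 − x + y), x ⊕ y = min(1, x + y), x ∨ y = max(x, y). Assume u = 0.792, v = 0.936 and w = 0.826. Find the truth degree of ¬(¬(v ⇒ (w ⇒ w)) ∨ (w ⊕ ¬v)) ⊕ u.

0.902

w ⇒ w = min(1, 1 − 0.826 + 0.826) = min(1, 1.000) = 1.000
v ⇒ (w ⇒ w) = min(1, 1 − 0.936 + 1.000) = min(1, 1.064) = 1.000
¬(v ⇒ (w ⇒ w)) = 1 − 1.000 = 0.000
¬v = 1 − 0.936 = 0.064
w ⊕ ¬v = min(1, 0.826 + 0.064) = min(1, 0.890) = 0.890
¬(v ⇒ (w ⇒ w)) ∨ (w ⊕ ¬v) = max(0.000, 0.890) = 0.890
¬(¬(v ⇒ (w ⇒ w)) ∨ (w ⊕ ¬v)) = 1 − 0.890 = 0.110
¬(¬(v ⇒ (w ⇒ w)) ∨ (w ⊕ ¬v)) ⊕ u = min(1, 0.110 + 0.792) = min(1, 0.902) = 0.902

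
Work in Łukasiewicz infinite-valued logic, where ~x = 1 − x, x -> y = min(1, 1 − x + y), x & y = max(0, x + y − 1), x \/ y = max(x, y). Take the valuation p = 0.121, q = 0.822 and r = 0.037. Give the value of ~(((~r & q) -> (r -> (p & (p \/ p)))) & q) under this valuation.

~r = 1 − 0.037 = 0.963
~r & q = max(0, 0.963 + 0.822 − 1) = max(0, 0.785) = 0.785
p \/ p = max(0.121, 0.121) = 0.121
p & (p \/ p) = max(0, 0.121 + 0.121 − 1) = max(0, -0.758) = 0.000
r -> (p & (p \/ p)) = min(1, 1 − 0.037 + 0.000) = min(1, 0.963) = 0.963
(~r & q) -> (r -> (p & (p \/ p))) = min(1, 1 − 0.785 + 0.963) = min(1, 1.178) = 1.000
((~r & q) -> (r -> (p & (p \/ p)))) & q = max(0, 1.000 + 0.822 − 1) = max(0, 0.822) = 0.822
~(((~r & q) -> (r -> (p & (p \/ p)))) & q) = 1 − 0.822 = 0.178

0.178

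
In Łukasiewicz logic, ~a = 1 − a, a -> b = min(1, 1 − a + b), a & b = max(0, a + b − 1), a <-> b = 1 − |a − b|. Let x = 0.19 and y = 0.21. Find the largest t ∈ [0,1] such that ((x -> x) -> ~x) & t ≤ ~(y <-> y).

0.19

x -> x = min(1, 1 − 0.19 + 0.19) = min(1, 1.00) = 1.00
~x = 1 − 0.19 = 0.81
(x -> x) -> ~x = min(1, 1 − 1.00 + 0.81) = min(1, 0.81) = 0.81
So the left factor is (x -> x) -> ~x = 0.81.
y <-> y = 1 − |0.21 − 0.21| = 1 − 0.00 = 1.00
~(y <-> y) = 1 − 1.00 = 0.00
So the right-hand bound is ~(y <-> y) = 0.00.
The residuum of the Łukasiewicz t-norm gives the supremum: min(1, 1 − 0.81 + 0.00).
1 − 0.81 + 0.00 = 0.19, so t = min(1, 0.19) = 0.19.
Check: 0.81 & 0.19 = max(0, 0.00) = 0.00 ≤ 0.00.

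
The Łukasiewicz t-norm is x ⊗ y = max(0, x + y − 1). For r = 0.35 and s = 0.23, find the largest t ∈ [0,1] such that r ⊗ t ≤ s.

The residuum of the Łukasiewicz t-norm gives the supremum: min(1, 1 − 0.35 + 0.23).
1 − 0.35 + 0.23 = 0.88, so t = min(1, 0.88) = 0.88.
Check: 0.35 ⊗ 0.88 = max(0, 0.23) = 0.23 ≤ 0.23.

0.88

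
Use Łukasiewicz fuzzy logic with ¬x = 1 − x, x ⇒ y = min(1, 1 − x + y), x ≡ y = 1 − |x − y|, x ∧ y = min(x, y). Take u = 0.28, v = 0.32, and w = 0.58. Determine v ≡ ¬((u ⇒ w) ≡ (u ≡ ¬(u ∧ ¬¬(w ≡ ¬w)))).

u ⇒ w = min(1, 1 − 0.28 + 0.58) = min(1, 1.30) = 1.00
¬w = 1 − 0.58 = 0.42
w ≡ ¬w = 1 − |0.58 − 0.42| = 1 − 0.16 = 0.84
¬(w ≡ ¬w) = 1 − 0.84 = 0.16
¬¬(w ≡ ¬w) = 1 − 0.16 = 0.84
u ∧ ¬¬(w ≡ ¬w) = min(0.28, 0.84) = 0.28
¬(u ∧ ¬¬(w ≡ ¬w)) = 1 − 0.28 = 0.72
u ≡ ¬(u ∧ ¬¬(w ≡ ¬w)) = 1 − |0.28 − 0.72| = 1 − 0.44 = 0.56
(u ⇒ w) ≡ (u ≡ ¬(u ∧ ¬¬(w ≡ ¬w))) = 1 − |1.00 − 0.56| = 1 − 0.44 = 0.56
¬((u ⇒ w) ≡ (u ≡ ¬(u ∧ ¬¬(w ≡ ¬w)))) = 1 − 0.56 = 0.44
v ≡ ¬((u ⇒ w) ≡ (u ≡ ¬(u ∧ ¬¬(w ≡ ¬w)))) = 1 − |0.32 − 0.44| = 1 − 0.12 = 0.88

0.88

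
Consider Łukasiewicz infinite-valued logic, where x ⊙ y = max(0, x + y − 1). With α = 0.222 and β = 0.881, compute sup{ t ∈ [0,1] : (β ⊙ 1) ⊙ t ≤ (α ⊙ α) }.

β ⊙ 1 = max(0, 0.881 + 1.000 − 1) = max(0, 0.881) = 0.881
So the left factor is β ⊙ 1 = 0.881.
α ⊙ α = max(0, 0.222 + 0.222 − 1) = max(0, -0.556) = 0.000
So the right-hand bound is α ⊙ α = 0.000.
The residuum of the Łukasiewicz t-norm gives the supremum: min(1, 1 − 0.881 + 0.000).
1 − 0.881 + 0.000 = 0.119, so t = min(1, 0.119) = 0.119.
Check: 0.881 ⊙ 0.119 = max(0, 0.000) = 0.000 ≤ 0.000.

0.119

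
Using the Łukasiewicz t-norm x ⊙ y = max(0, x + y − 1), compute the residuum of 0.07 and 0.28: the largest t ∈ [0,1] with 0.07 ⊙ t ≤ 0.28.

1.00

The residuum of the Łukasiewicz t-norm gives the supremum: min(1, 1 − 0.07 + 0.28).
1 − 0.07 + 0.28 = 1.21, so t = min(1, 1.21) = 1.00.
Check: 0.07 ⊙ 1.00 = max(0, 0.07) = 0.07 ≤ 0.28.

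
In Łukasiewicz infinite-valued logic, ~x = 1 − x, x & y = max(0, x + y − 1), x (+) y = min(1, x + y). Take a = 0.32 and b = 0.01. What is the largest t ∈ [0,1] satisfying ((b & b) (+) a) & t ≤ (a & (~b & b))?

0.68

b & b = max(0, 0.01 + 0.01 − 1) = max(0, -0.98) = 0.00
(b & b) (+) a = min(1, 0.00 + 0.32) = min(1, 0.32) = 0.32
So the left factor is (b & b) (+) a = 0.32.
~b = 1 − 0.01 = 0.99
~b & b = max(0, 0.99 + 0.01 − 1) = max(0, 0.00) = 0.00
a & (~b & b) = max(0, 0.32 + 0.00 − 1) = max(0, -0.68) = 0.00
So the right-hand bound is a & (~b & b) = 0.00.
The residuum of the Łukasiewicz t-norm gives the supremum: min(1, 1 − 0.32 + 0.00).
1 − 0.32 + 0.00 = 0.68, so t = min(1, 0.68) = 0.68.
Check: 0.32 & 0.68 = max(0, 0.00) = 0.00 ≤ 0.00.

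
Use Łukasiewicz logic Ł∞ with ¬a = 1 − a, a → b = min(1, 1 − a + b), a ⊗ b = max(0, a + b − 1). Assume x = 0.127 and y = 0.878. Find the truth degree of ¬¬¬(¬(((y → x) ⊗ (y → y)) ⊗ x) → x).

0.873

y → x = min(1, 1 − 0.878 + 0.127) = min(1, 0.249) = 0.249
y → y = min(1, 1 − 0.878 + 0.878) = min(1, 1.000) = 1.000
(y → x) ⊗ (y → y) = max(0, 0.249 + 1.000 − 1) = max(0, 0.249) = 0.249
((y → x) ⊗ (y → y)) ⊗ x = max(0, 0.249 + 0.127 − 1) = max(0, -0.624) = 0.000
¬(((y → x) ⊗ (y → y)) ⊗ x) = 1 − 0.000 = 1.000
¬(((y → x) ⊗ (y → y)) ⊗ x) → x = min(1, 1 − 1.000 + 0.127) = min(1, 0.127) = 0.127
¬(¬(((y → x) ⊗ (y → y)) ⊗ x) → x) = 1 − 0.127 = 0.873
¬¬(¬(((y → x) ⊗ (y → y)) ⊗ x) → x) = 1 − 0.873 = 0.127
¬¬¬(¬(((y → x) ⊗ (y → y)) ⊗ x) → x) = 1 − 0.127 = 0.873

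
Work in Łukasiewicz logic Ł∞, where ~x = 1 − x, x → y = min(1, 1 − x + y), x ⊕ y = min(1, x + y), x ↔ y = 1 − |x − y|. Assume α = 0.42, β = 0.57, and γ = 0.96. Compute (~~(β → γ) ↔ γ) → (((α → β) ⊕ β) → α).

β → γ = min(1, 1 − 0.57 + 0.96) = min(1, 1.39) = 1.00
~(β → γ) = 1 − 1.00 = 0.00
~~(β → γ) = 1 − 0.00 = 1.00
~~(β → γ) ↔ γ = 1 − |1.00 − 0.96| = 1 − 0.04 = 0.96
α → β = min(1, 1 − 0.42 + 0.57) = min(1, 1.15) = 1.00
(α → β) ⊕ β = min(1, 1.00 + 0.57) = min(1, 1.57) = 1.00
((α → β) ⊕ β) → α = min(1, 1 − 1.00 + 0.42) = min(1, 0.42) = 0.42
(~~(β → γ) ↔ γ) → (((α → β) ⊕ β) → α) = min(1, 1 − 0.96 + 0.42) = min(1, 0.46) = 0.46

0.46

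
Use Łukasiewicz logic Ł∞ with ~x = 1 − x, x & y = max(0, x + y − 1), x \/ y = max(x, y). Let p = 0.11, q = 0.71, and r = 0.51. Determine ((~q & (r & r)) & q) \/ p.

~q = 1 − 0.71 = 0.29
r & r = max(0, 0.51 + 0.51 − 1) = max(0, 0.02) = 0.02
~q & (r & r) = max(0, 0.29 + 0.02 − 1) = max(0, -0.69) = 0.00
(~q & (r & r)) & q = max(0, 0.00 + 0.71 − 1) = max(0, -0.29) = 0.00
((~q & (r & r)) & q) \/ p = max(0.00, 0.11) = 0.11

0.11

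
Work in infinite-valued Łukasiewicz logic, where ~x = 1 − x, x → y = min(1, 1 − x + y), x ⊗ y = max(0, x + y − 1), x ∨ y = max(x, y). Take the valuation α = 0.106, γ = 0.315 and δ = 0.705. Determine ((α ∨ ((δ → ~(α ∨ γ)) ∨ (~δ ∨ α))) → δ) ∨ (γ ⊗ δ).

0.725

α ∨ γ = max(0.106, 0.315) = 0.315
~(α ∨ γ) = 1 − 0.315 = 0.685
δ → ~(α ∨ γ) = min(1, 1 − 0.705 + 0.685) = min(1, 0.980) = 0.980
~δ = 1 − 0.705 = 0.295
~δ ∨ α = max(0.295, 0.106) = 0.295
(δ → ~(α ∨ γ)) ∨ (~δ ∨ α) = max(0.980, 0.295) = 0.980
α ∨ ((δ → ~(α ∨ γ)) ∨ (~δ ∨ α)) = max(0.106, 0.980) = 0.980
(α ∨ ((δ → ~(α ∨ γ)) ∨ (~δ ∨ α))) → δ = min(1, 1 − 0.980 + 0.705) = min(1, 0.725) = 0.725
γ ⊗ δ = max(0, 0.315 + 0.705 − 1) = max(0, 0.020) = 0.020
((α ∨ ((δ → ~(α ∨ γ)) ∨ (~δ ∨ α))) → δ) ∨ (γ ⊗ δ) = max(0.725, 0.020) = 0.725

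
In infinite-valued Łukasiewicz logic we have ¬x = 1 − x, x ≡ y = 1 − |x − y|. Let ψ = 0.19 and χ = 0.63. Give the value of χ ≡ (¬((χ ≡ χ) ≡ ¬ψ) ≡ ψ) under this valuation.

0.63

χ ≡ χ = 1 − |0.63 − 0.63| = 1 − 0.00 = 1.00
¬ψ = 1 − 0.19 = 0.81
(χ ≡ χ) ≡ ¬ψ = 1 − |1.00 − 0.81| = 1 − 0.19 = 0.81
¬((χ ≡ χ) ≡ ¬ψ) = 1 − 0.81 = 0.19
¬((χ ≡ χ) ≡ ¬ψ) ≡ ψ = 1 − |0.19 − 0.19| = 1 − 0.00 = 1.00
χ ≡ (¬((χ ≡ χ) ≡ ¬ψ) ≡ ψ) = 1 − |0.63 − 1.00| = 1 − 0.37 = 0.63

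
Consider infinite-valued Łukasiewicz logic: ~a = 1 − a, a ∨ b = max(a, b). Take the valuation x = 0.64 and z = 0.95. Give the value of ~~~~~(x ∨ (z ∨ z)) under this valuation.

z ∨ z = max(0.95, 0.95) = 0.95
x ∨ (z ∨ z) = max(0.64, 0.95) = 0.95
~(x ∨ (z ∨ z)) = 1 − 0.95 = 0.05
~~(x ∨ (z ∨ z)) = 1 − 0.05 = 0.95
~~~(x ∨ (z ∨ z)) = 1 − 0.95 = 0.05
~~~~(x ∨ (z ∨ z)) = 1 − 0.05 = 0.95
~~~~~(x ∨ (z ∨ z)) = 1 − 0.95 = 0.05

0.05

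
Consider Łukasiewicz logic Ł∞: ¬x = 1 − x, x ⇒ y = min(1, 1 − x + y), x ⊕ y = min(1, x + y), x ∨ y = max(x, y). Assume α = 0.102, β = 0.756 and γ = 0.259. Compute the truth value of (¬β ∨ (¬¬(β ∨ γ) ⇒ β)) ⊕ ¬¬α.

1.000

¬β = 1 − 0.756 = 0.244
β ∨ γ = max(0.756, 0.259) = 0.756
¬(β ∨ γ) = 1 − 0.756 = 0.244
¬¬(β ∨ γ) = 1 − 0.244 = 0.756
¬¬(β ∨ γ) ⇒ β = min(1, 1 − 0.756 + 0.756) = min(1, 1.000) = 1.000
¬β ∨ (¬¬(β ∨ γ) ⇒ β) = max(0.244, 1.000) = 1.000
¬α = 1 − 0.102 = 0.898
¬¬α = 1 − 0.898 = 0.102
(¬β ∨ (¬¬(β ∨ γ) ⇒ β)) ⊕ ¬¬α = min(1, 1.000 + 0.102) = min(1, 1.102) = 1.000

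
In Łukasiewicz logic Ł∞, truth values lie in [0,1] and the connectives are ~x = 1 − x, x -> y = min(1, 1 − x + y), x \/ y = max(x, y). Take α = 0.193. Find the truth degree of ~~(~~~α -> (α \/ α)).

~α = 1 − 0.193 = 0.807
~~α = 1 − 0.807 = 0.193
~~~α = 1 − 0.193 = 0.807
α \/ α = max(0.193, 0.193) = 0.193
~~~α -> (α \/ α) = min(1, 1 − 0.807 + 0.193) = min(1, 0.386) = 0.386
~(~~~α -> (α \/ α)) = 1 − 0.386 = 0.614
~~(~~~α -> (α \/ α)) = 1 − 0.614 = 0.386

0.386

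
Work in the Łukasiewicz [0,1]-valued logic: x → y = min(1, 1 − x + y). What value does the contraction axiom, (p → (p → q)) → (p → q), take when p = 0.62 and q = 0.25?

p → q = min(1, 1 − 0.62 + 0.25) = min(1, 0.63) = 0.63
p → (p → q) = min(1, 1 − 0.62 + 0.63) = min(1, 1.01) = 1.00
(p → (p → q)) → (p → q) = min(1, 1 − 1.00 + 0.63) = min(1, 0.63) = 0.63
(The value 0.63 < 1 shows this instance is not satisfied; fails in Ł∞ (the t-norm is not idempotent).)

0.63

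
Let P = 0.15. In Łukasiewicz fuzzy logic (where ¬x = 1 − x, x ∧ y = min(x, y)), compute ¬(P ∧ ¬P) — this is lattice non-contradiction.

¬P = 1 − 0.15 = 0.85
P ∧ ¬P = min(0.15, 0.85) = 0.15
¬(P ∧ ¬P) = 1 − 0.15 = 0.85
(The value 0.85 < 1 shows this instance is not satisfied; not a Ł∞-tautology — its value is 1 − min(a, 1−a).)

0.85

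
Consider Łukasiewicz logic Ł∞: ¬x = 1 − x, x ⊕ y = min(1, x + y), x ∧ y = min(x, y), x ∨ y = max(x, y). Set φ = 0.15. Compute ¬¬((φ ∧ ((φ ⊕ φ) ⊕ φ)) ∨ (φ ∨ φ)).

φ ⊕ φ = min(1, 0.15 + 0.15) = min(1, 0.30) = 0.30
(φ ⊕ φ) ⊕ φ = min(1, 0.30 + 0.15) = min(1, 0.45) = 0.45
φ ∧ ((φ ⊕ φ) ⊕ φ) = min(0.15, 0.45) = 0.15
φ ∨ φ = max(0.15, 0.15) = 0.15
(φ ∧ ((φ ⊕ φ) ⊕ φ)) ∨ (φ ∨ φ) = max(0.15, 0.15) = 0.15
¬((φ ∧ ((φ ⊕ φ) ⊕ φ)) ∨ (φ ∨ φ)) = 1 − 0.15 = 0.85
¬¬((φ ∧ ((φ ⊕ φ) ⊕ φ)) ∨ (φ ∨ φ)) = 1 − 0.85 = 0.15

0.15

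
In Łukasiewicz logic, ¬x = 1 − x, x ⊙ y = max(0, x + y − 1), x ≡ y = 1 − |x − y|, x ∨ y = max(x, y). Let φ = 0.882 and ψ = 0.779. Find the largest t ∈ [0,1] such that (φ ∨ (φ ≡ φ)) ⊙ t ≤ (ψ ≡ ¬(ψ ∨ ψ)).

φ ≡ φ = 1 − |0.882 − 0.882| = 1 − 0.000 = 1.000
φ ∨ (φ ≡ φ) = max(0.882, 1.000) = 1.000
So the left factor is φ ∨ (φ ≡ φ) = 1.000.
ψ ∨ ψ = max(0.779, 0.779) = 0.779
¬(ψ ∨ ψ) = 1 − 0.779 = 0.221
ψ ≡ ¬(ψ ∨ ψ) = 1 − |0.779 − 0.221| = 1 − 0.558 = 0.442
So the right-hand bound is ψ ≡ ¬(ψ ∨ ψ) = 0.442.
The residuum of the Łukasiewicz t-norm gives the supremum: min(1, 1 − 1.000 + 0.442).
1 − 1.000 + 0.442 = 0.442, so t = min(1, 0.442) = 0.442.
Check: 1.000 ⊙ 0.442 = max(0, 0.442) = 0.442 ≤ 0.442.

0.442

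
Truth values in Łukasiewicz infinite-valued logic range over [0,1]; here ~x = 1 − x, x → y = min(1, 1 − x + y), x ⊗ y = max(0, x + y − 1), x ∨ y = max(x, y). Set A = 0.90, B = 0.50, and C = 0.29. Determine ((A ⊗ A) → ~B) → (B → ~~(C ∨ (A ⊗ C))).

A ⊗ A = max(0, 0.90 + 0.90 − 1) = max(0, 0.80) = 0.80
~B = 1 − 0.50 = 0.50
(A ⊗ A) → ~B = min(1, 1 − 0.80 + 0.50) = min(1, 0.70) = 0.70
A ⊗ C = max(0, 0.90 + 0.29 − 1) = max(0, 0.19) = 0.19
C ∨ (A ⊗ C) = max(0.29, 0.19) = 0.29
~(C ∨ (A ⊗ C)) = 1 − 0.29 = 0.71
~~(C ∨ (A ⊗ C)) = 1 − 0.71 = 0.29
B → ~~(C ∨ (A ⊗ C)) = min(1, 1 − 0.50 + 0.29) = min(1, 0.79) = 0.79
((A ⊗ A) → ~B) → (B → ~~(C ∨ (A ⊗ C))) = min(1, 1 − 0.70 + 0.79) = min(1, 1.09) = 1.00

1.00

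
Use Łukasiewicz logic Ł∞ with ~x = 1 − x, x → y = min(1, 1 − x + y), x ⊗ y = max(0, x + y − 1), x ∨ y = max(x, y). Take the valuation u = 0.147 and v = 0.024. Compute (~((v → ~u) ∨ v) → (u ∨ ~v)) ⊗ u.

0.147

~u = 1 − 0.147 = 0.853
v → ~u = min(1, 1 − 0.024 + 0.853) = min(1, 1.829) = 1.000
(v → ~u) ∨ v = max(1.000, 0.024) = 1.000
~((v → ~u) ∨ v) = 1 − 1.000 = 0.000
~v = 1 − 0.024 = 0.976
u ∨ ~v = max(0.147, 0.976) = 0.976
~((v → ~u) ∨ v) → (u ∨ ~v) = min(1, 1 − 0.000 + 0.976) = min(1, 1.976) = 1.000
(~((v → ~u) ∨ v) → (u ∨ ~v)) ⊗ u = max(0, 1.000 + 0.147 − 1) = max(0, 0.147) = 0.147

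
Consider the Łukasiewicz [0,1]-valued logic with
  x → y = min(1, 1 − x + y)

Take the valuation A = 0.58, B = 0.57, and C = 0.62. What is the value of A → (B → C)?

B → C = min(1, 1 − 0.57 + 0.62) = min(1, 1.05) = 1.00
A → (B → C) = min(1, 1 − 0.58 + 1.00) = min(1, 1.42) = 1.00

1.00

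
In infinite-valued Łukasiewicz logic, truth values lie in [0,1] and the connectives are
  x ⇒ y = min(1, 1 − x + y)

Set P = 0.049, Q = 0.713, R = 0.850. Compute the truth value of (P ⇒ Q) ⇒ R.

0.850

P ⇒ Q = min(1, 1 − 0.049 + 0.713) = min(1, 1.664) = 1.000
(P ⇒ Q) ⇒ R = min(1, 1 − 1.000 + 0.850) = min(1, 0.850) = 0.850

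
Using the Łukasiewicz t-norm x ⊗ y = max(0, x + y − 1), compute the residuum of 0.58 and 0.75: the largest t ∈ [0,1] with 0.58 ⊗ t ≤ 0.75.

1.00

The residuum of the Łukasiewicz t-norm gives the supremum: min(1, 1 − 0.58 + 0.75).
1 − 0.58 + 0.75 = 1.17, so t = min(1, 1.17) = 1.00.
Check: 0.58 ⊗ 1.00 = max(0, 0.58) = 0.58 ≤ 0.75.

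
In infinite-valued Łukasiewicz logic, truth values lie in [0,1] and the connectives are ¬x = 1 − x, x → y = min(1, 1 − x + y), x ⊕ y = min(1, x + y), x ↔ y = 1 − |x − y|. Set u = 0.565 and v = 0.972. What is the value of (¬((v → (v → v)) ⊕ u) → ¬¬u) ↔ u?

0.565

v → v = min(1, 1 − 0.972 + 0.972) = min(1, 1.000) = 1.000
v → (v → v) = min(1, 1 − 0.972 + 1.000) = min(1, 1.028) = 1.000
(v → (v → v)) ⊕ u = min(1, 1.000 + 0.565) = min(1, 1.565) = 1.000
¬((v → (v → v)) ⊕ u) = 1 − 1.000 = 0.000
¬u = 1 − 0.565 = 0.435
¬¬u = 1 − 0.435 = 0.565
¬((v → (v → v)) ⊕ u) → ¬¬u = min(1, 1 − 0.000 + 0.565) = min(1, 1.565) = 1.000
(¬((v → (v → v)) ⊕ u) → ¬¬u) ↔ u = 1 − |1.000 − 0.565| = 1 − 0.435 = 0.565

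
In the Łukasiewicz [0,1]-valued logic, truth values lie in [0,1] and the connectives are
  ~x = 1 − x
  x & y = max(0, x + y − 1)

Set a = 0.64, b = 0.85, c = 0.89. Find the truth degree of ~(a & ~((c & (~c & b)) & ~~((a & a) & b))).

0.36

~c = 1 − 0.89 = 0.11
~c & b = max(0, 0.11 + 0.85 − 1) = max(0, -0.04) = 0.00
c & (~c & b) = max(0, 0.89 + 0.00 − 1) = max(0, -0.11) = 0.00
a & a = max(0, 0.64 + 0.64 − 1) = max(0, 0.28) = 0.28
(a & a) & b = max(0, 0.28 + 0.85 − 1) = max(0, 0.13) = 0.13
~((a & a) & b) = 1 − 0.13 = 0.87
~~((a & a) & b) = 1 − 0.87 = 0.13
(c & (~c & b)) & ~~((a & a) & b) = max(0, 0.00 + 0.13 − 1) = max(0, -0.87) = 0.00
~((c & (~c & b)) & ~~((a & a) & b)) = 1 − 0.00 = 1.00
a & ~((c & (~c & b)) & ~~((a & a) & b)) = max(0, 0.64 + 1.00 − 1) = max(0, 0.64) = 0.64
~(a & ~((c & (~c & b)) & ~~((a & a) & b))) = 1 − 0.64 = 0.36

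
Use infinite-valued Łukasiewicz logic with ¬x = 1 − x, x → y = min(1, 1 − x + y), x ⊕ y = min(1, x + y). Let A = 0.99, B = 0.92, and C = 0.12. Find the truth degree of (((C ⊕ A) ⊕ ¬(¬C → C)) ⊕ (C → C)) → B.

C ⊕ A = min(1, 0.12 + 0.99) = min(1, 1.11) = 1.00
¬C = 1 − 0.12 = 0.88
¬C → C = min(1, 1 − 0.88 + 0.12) = min(1, 0.24) = 0.24
¬(¬C → C) = 1 − 0.24 = 0.76
(C ⊕ A) ⊕ ¬(¬C → C) = min(1, 1.00 + 0.76) = min(1, 1.76) = 1.00
C → C = min(1, 1 − 0.12 + 0.12) = min(1, 1.00) = 1.00
((C ⊕ A) ⊕ ¬(¬C → C)) ⊕ (C → C) = min(1, 1.00 + 1.00) = min(1, 2.00) = 1.00
(((C ⊕ A) ⊕ ¬(¬C → C)) ⊕ (C → C)) → B = min(1, 1 − 1.00 + 0.92) = min(1, 0.92) = 0.92

0.92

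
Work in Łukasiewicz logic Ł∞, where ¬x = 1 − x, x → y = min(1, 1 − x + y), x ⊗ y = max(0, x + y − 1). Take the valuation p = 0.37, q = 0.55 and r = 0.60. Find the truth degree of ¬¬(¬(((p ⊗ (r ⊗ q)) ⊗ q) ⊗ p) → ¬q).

0.45

r ⊗ q = max(0, 0.60 + 0.55 − 1) = max(0, 0.15) = 0.15
p ⊗ (r ⊗ q) = max(0, 0.37 + 0.15 − 1) = max(0, -0.48) = 0.00
(p ⊗ (r ⊗ q)) ⊗ q = max(0, 0.00 + 0.55 − 1) = max(0, -0.45) = 0.00
((p ⊗ (r ⊗ q)) ⊗ q) ⊗ p = max(0, 0.00 + 0.37 − 1) = max(0, -0.63) = 0.00
¬(((p ⊗ (r ⊗ q)) ⊗ q) ⊗ p) = 1 − 0.00 = 1.00
¬q = 1 − 0.55 = 0.45
¬(((p ⊗ (r ⊗ q)) ⊗ q) ⊗ p) → ¬q = min(1, 1 − 1.00 + 0.45) = min(1, 0.45) = 0.45
¬(¬(((p ⊗ (r ⊗ q)) ⊗ q) ⊗ p) → ¬q) = 1 − 0.45 = 0.55
¬¬(¬(((p ⊗ (r ⊗ q)) ⊗ q) ⊗ p) → ¬q) = 1 − 0.55 = 0.45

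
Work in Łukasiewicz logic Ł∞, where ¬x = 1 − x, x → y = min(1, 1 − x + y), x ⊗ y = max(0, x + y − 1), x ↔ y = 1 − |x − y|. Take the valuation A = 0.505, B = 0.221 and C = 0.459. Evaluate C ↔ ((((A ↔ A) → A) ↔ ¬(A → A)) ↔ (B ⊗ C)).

A ↔ A = 1 − |0.505 − 0.505| = 1 − 0.000 = 1.000
(A ↔ A) → A = min(1, 1 − 1.000 + 0.505) = min(1, 0.505) = 0.505
A → A = min(1, 1 − 0.505 + 0.505) = min(1, 1.000) = 1.000
¬(A → A) = 1 − 1.000 = 0.000
((A ↔ A) → A) ↔ ¬(A → A) = 1 − |0.505 − 0.000| = 1 − 0.505 = 0.495
B ⊗ C = max(0, 0.221 + 0.459 − 1) = max(0, -0.320) = 0.000
(((A ↔ A) → A) ↔ ¬(A → A)) ↔ (B ⊗ C) = 1 − |0.495 − 0.000| = 1 − 0.495 = 0.505
C ↔ ((((A ↔ A) → A) ↔ ¬(A → A)) ↔ (B ⊗ C)) = 1 − |0.459 − 0.505| = 1 − 0.046 = 0.954

0.954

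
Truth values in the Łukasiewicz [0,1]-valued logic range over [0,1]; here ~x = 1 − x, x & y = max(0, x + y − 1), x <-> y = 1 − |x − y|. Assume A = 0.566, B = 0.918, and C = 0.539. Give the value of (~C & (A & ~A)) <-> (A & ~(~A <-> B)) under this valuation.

~C = 1 − 0.539 = 0.461
~A = 1 − 0.566 = 0.434
A & ~A = max(0, 0.566 + 0.434 − 1) = max(0, 0.000) = 0.000
~C & (A & ~A) = max(0, 0.461 + 0.000 − 1) = max(0, -0.539) = 0.000
~A <-> B = 1 − |0.434 − 0.918| = 1 − 0.484 = 0.516
~(~A <-> B) = 1 − 0.516 = 0.484
A & ~(~A <-> B) = max(0, 0.566 + 0.484 − 1) = max(0, 0.050) = 0.050
(~C & (A & ~A)) <-> (A & ~(~A <-> B)) = 1 − |0.000 − 0.050| = 1 − 0.050 = 0.950

0.950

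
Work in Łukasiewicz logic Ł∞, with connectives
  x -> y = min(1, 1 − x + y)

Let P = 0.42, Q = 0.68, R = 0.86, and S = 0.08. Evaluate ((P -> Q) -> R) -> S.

0.22

P -> Q = min(1, 1 − 0.42 + 0.68) = min(1, 1.26) = 1.00
(P -> Q) -> R = min(1, 1 − 1.00 + 0.86) = min(1, 0.86) = 0.86
((P -> Q) -> R) -> S = min(1, 1 − 0.86 + 0.08) = min(1, 0.22) = 0.22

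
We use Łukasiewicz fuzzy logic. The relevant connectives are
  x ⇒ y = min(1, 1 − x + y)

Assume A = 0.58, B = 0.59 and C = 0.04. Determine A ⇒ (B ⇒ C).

B ⇒ C = min(1, 1 − 0.59 + 0.04) = min(1, 0.45) = 0.45
A ⇒ (B ⇒ C) = min(1, 1 − 0.58 + 0.45) = min(1, 0.87) = 0.87

0.87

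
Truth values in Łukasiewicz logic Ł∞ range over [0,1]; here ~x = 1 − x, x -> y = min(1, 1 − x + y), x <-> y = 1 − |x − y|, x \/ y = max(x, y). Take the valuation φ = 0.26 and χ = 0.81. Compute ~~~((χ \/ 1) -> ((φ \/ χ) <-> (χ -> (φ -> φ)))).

0.19

χ \/ 1 = max(0.81, 1.00) = 1.00
φ \/ χ = max(0.26, 0.81) = 0.81
φ -> φ = min(1, 1 − 0.26 + 0.26) = min(1, 1.00) = 1.00
χ -> (φ -> φ) = min(1, 1 − 0.81 + 1.00) = min(1, 1.19) = 1.00
(φ \/ χ) <-> (χ -> (φ -> φ)) = 1 − |0.81 − 1.00| = 1 − 0.19 = 0.81
(χ \/ 1) -> ((φ \/ χ) <-> (χ -> (φ -> φ))) = min(1, 1 − 1.00 + 0.81) = min(1, 0.81) = 0.81
~((χ \/ 1) -> ((φ \/ χ) <-> (χ -> (φ -> φ)))) = 1 − 0.81 = 0.19
~~((χ \/ 1) -> ((φ \/ χ) <-> (χ -> (φ -> φ)))) = 1 − 0.19 = 0.81
~~~((χ \/ 1) -> ((φ \/ χ) <-> (χ -> (φ -> φ)))) = 1 − 0.81 = 0.19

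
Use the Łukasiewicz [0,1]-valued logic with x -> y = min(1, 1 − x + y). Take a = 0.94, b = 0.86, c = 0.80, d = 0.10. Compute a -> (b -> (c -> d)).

c -> d = min(1, 1 − 0.80 + 0.10) = min(1, 0.30) = 0.30
b -> (c -> d) = min(1, 1 − 0.86 + 0.30) = min(1, 0.44) = 0.44
a -> (b -> (c -> d)) = min(1, 1 − 0.94 + 0.44) = min(1, 0.50) = 0.50

0.50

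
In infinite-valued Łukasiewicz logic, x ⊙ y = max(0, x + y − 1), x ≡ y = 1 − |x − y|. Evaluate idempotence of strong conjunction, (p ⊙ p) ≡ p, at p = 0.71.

p ⊙ p = max(0, 0.71 + 0.71 − 1) = max(0, 0.42) = 0.42
(p ⊙ p) ≡ p = 1 − |0.42 − 0.71| = 1 − 0.29 = 0.71
(The value 0.71 < 1 shows this instance is not satisfied; fails in Ł∞ since a ⊗ a = max(0, 2a−1) ≠ a in general.)

0.71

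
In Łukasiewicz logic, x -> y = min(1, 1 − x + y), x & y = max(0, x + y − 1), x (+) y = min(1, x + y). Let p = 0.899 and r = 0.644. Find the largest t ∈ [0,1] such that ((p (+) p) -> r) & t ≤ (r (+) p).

p (+) p = min(1, 0.899 + 0.899) = min(1, 1.798) = 1.000
(p (+) p) -> r = min(1, 1 − 1.000 + 0.644) = min(1, 0.644) = 0.644
So the left factor is (p (+) p) -> r = 0.644.
r (+) p = min(1, 0.644 + 0.899) = min(1, 1.543) = 1.000
So the right-hand bound is r (+) p = 1.000.
The residuum of the Łukasiewicz t-norm gives the supremum: min(1, 1 − 0.644 + 1.000).
1 − 0.644 + 1.000 = 1.356, so t = min(1, 1.356) = 1.000.
Check: 0.644 & 1.000 = max(0, 0.644) = 0.644 ≤ 1.000.

1.000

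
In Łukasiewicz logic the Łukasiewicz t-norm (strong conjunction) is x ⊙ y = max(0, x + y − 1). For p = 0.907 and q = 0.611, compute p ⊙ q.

0.518

p ⊙ q = max(0, 0.907 + 0.611 − 1) = max(0, 0.518) = 0.518
For comparison, the Gödel (minimum) t-norm min(x, y) would give 0.611.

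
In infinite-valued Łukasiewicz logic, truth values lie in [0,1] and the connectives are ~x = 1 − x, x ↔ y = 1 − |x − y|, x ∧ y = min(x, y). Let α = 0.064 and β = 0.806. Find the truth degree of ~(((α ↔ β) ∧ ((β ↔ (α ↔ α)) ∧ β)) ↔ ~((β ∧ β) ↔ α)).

α ↔ β = 1 − |0.064 − 0.806| = 1 − 0.742 = 0.258
α ↔ α = 1 − |0.064 − 0.064| = 1 − 0.000 = 1.000
β ↔ (α ↔ α) = 1 − |0.806 − 1.000| = 1 − 0.194 = 0.806
(β ↔ (α ↔ α)) ∧ β = min(0.806, 0.806) = 0.806
(α ↔ β) ∧ ((β ↔ (α ↔ α)) ∧ β) = min(0.258, 0.806) = 0.258
β ∧ β = min(0.806, 0.806) = 0.806
(β ∧ β) ↔ α = 1 − |0.806 − 0.064| = 1 − 0.742 = 0.258
~((β ∧ β) ↔ α) = 1 − 0.258 = 0.742
((α ↔ β) ∧ ((β ↔ (α ↔ α)) ∧ β)) ↔ ~((β ∧ β) ↔ α) = 1 − |0.258 − 0.742| = 1 − 0.484 = 0.516
~(((α ↔ β) ∧ ((β ↔ (α ↔ α)) ∧ β)) ↔ ~((β ∧ β) ↔ α)) = 1 − 0.516 = 0.484

0.484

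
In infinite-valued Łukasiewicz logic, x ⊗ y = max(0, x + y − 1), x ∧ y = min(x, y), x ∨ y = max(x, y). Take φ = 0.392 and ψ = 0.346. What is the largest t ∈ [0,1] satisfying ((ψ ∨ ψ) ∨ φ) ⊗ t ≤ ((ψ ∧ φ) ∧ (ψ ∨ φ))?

ψ ∨ ψ = max(0.346, 0.346) = 0.346
(ψ ∨ ψ) ∨ φ = max(0.346, 0.392) = 0.392
So the left factor is (ψ ∨ ψ) ∨ φ = 0.392.
ψ ∧ φ = min(0.346, 0.392) = 0.346
ψ ∨ φ = max(0.346, 0.392) = 0.392
(ψ ∧ φ) ∧ (ψ ∨ φ) = min(0.346, 0.392) = 0.346
So the right-hand bound is (ψ ∧ φ) ∧ (ψ ∨ φ) = 0.346.
The residuum of the Łukasiewicz t-norm gives the supremum: min(1, 1 − 0.392 + 0.346).
1 − 0.392 + 0.346 = 0.954, so t = min(1, 0.954) = 0.954.
Check: 0.392 ⊗ 0.954 = max(0, 0.346) = 0.346 ≤ 0.346.

0.954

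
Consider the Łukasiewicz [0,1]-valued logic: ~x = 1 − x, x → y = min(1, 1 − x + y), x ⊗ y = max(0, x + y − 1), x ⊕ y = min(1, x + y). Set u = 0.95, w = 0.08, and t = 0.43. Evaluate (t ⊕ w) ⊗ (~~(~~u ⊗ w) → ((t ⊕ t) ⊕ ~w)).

0.51

t ⊕ w = min(1, 0.43 + 0.08) = min(1, 0.51) = 0.51
~u = 1 − 0.95 = 0.05
~~u = 1 − 0.05 = 0.95
~~u ⊗ w = max(0, 0.95 + 0.08 − 1) = max(0, 0.03) = 0.03
~(~~u ⊗ w) = 1 − 0.03 = 0.97
~~(~~u ⊗ w) = 1 − 0.97 = 0.03
t ⊕ t = min(1, 0.43 + 0.43) = min(1, 0.86) = 0.86
~w = 1 − 0.08 = 0.92
(t ⊕ t) ⊕ ~w = min(1, 0.86 + 0.92) = min(1, 1.78) = 1.00
~~(~~u ⊗ w) → ((t ⊕ t) ⊕ ~w) = min(1, 1 − 0.03 + 1.00) = min(1, 1.97) = 1.00
(t ⊕ w) ⊗ (~~(~~u ⊗ w) → ((t ⊕ t) ⊕ ~w)) = max(0, 0.51 + 1.00 − 1) = max(0, 0.51) = 0.51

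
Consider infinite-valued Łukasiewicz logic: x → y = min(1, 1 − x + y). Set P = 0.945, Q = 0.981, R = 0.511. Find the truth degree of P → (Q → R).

Q → R = min(1, 1 − 0.981 + 0.511) = min(1, 0.530) = 0.530
P → (Q → R) = min(1, 1 − 0.945 + 0.530) = min(1, 0.585) = 0.585

0.585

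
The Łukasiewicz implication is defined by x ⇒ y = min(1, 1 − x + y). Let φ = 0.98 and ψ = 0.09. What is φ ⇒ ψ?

φ ⇒ ψ = min(1, 1 − 0.98 + 0.09) = min(1, 0.11) = 0.11
For comparison, the Gödel implication (1 if x ≤ y else y) would give 0.09.

0.11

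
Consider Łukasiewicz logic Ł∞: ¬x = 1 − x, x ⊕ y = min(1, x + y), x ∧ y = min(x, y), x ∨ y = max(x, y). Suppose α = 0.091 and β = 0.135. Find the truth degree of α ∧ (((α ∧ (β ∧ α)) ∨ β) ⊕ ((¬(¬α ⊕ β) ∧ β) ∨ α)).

0.091

β ∧ α = min(0.135, 0.091) = 0.091
α ∧ (β ∧ α) = min(0.091, 0.091) = 0.091
(α ∧ (β ∧ α)) ∨ β = max(0.091, 0.135) = 0.135
¬α = 1 − 0.091 = 0.909
¬α ⊕ β = min(1, 0.909 + 0.135) = min(1, 1.044) = 1.000
¬(¬α ⊕ β) = 1 − 1.000 = 0.000
¬(¬α ⊕ β) ∧ β = min(0.000, 0.135) = 0.000
(¬(¬α ⊕ β) ∧ β) ∨ α = max(0.000, 0.091) = 0.091
((α ∧ (β ∧ α)) ∨ β) ⊕ ((¬(¬α ⊕ β) ∧ β) ∨ α) = min(1, 0.135 + 0.091) = min(1, 0.226) = 0.226
α ∧ (((α ∧ (β ∧ α)) ∨ β) ⊕ ((¬(¬α ⊕ β) ∧ β) ∨ α)) = min(0.091, 0.226) = 0.091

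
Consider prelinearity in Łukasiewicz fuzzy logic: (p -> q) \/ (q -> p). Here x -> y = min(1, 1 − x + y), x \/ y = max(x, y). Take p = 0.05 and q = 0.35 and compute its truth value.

p -> q = min(1, 1 − 0.05 + 0.35) = min(1, 1.30) = 1.00
q -> p = min(1, 1 − 0.35 + 0.05) = min(1, 0.70) = 0.70
(p -> q) \/ (q -> p) = max(1.00, 0.70) = 1.00
(As expected: a Ł∞-tautology — holds in every MV-chain.)

1.00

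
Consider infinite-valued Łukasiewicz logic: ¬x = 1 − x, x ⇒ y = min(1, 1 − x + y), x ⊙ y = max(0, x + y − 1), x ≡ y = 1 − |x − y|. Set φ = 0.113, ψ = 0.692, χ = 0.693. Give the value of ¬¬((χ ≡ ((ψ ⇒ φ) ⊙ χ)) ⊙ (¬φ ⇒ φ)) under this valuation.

ψ ⇒ φ = min(1, 1 − 0.692 + 0.113) = min(1, 0.421) = 0.421
(ψ ⇒ φ) ⊙ χ = max(0, 0.421 + 0.693 − 1) = max(0, 0.114) = 0.114
χ ≡ ((ψ ⇒ φ) ⊙ χ) = 1 − |0.693 − 0.114| = 1 − 0.579 = 0.421
¬φ = 1 − 0.113 = 0.887
¬φ ⇒ φ = min(1, 1 − 0.887 + 0.113) = min(1, 0.226) = 0.226
(χ ≡ ((ψ ⇒ φ) ⊙ χ)) ⊙ (¬φ ⇒ φ) = max(0, 0.421 + 0.226 − 1) = max(0, -0.353) = 0.000
¬((χ ≡ ((ψ ⇒ φ) ⊙ χ)) ⊙ (¬φ ⇒ φ)) = 1 − 0.000 = 1.000
¬¬((χ ≡ ((ψ ⇒ φ) ⊙ χ)) ⊙ (¬φ ⇒ φ)) = 1 − 1.000 = 0.000

0.000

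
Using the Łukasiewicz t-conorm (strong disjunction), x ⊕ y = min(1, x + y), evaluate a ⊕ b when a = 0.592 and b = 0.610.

a ⊕ b = min(1, 0.592 + 0.610) = min(1, 1.202) = 1.000
For comparison, the Gödel t-conorm max(x, y) would give 0.610.

1.000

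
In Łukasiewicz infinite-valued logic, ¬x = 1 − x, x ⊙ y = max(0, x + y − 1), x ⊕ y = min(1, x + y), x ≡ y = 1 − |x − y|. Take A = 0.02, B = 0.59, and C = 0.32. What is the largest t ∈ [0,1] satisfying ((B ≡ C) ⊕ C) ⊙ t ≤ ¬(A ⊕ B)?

B ≡ C = 1 − |0.59 − 0.32| = 1 − 0.27 = 0.73
(B ≡ C) ⊕ C = min(1, 0.73 + 0.32) = min(1, 1.05) = 1.00
So the left factor is (B ≡ C) ⊕ C = 1.00.
A ⊕ B = min(1, 0.02 + 0.59) = min(1, 0.61) = 0.61
¬(A ⊕ B) = 1 − 0.61 = 0.39
So the right-hand bound is ¬(A ⊕ B) = 0.39.
The residuum of the Łukasiewicz t-norm gives the supremum: min(1, 1 − 1.00 + 0.39).
1 − 1.00 + 0.39 = 0.39, so t = min(1, 0.39) = 0.39.
Check: 1.00 ⊙ 0.39 = max(0, 0.39) = 0.39 ≤ 0.39.

0.39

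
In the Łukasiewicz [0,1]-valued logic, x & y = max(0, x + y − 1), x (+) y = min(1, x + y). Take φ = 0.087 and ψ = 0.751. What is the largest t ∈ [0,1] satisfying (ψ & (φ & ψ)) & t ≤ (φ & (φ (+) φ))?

1.000

φ & ψ = max(0, 0.087 + 0.751 − 1) = max(0, -0.162) = 0.000
ψ & (φ & ψ) = max(0, 0.751 + 0.000 − 1) = max(0, -0.249) = 0.000
So the left factor is ψ & (φ & ψ) = 0.000.
φ (+) φ = min(1, 0.087 + 0.087) = min(1, 0.174) = 0.174
φ & (φ (+) φ) = max(0, 0.087 + 0.174 − 1) = max(0, -0.739) = 0.000
So the right-hand bound is φ & (φ (+) φ) = 0.000.
The residuum of the Łukasiewicz t-norm gives the supremum: min(1, 1 − 0.000 + 0.000).
1 − 0.000 + 0.000 = 1.000, so t = min(1, 1.000) = 1.000.
Check: 0.000 & 1.000 = max(0, 0.000) = 0.000 ≤ 0.000.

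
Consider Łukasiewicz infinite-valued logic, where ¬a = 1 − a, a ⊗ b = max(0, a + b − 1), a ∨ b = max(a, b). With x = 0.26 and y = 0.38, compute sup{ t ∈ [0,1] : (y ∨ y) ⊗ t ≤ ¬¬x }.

y ∨ y = max(0.38, 0.38) = 0.38
So the left factor is y ∨ y = 0.38.
¬x = 1 − 0.26 = 0.74
¬¬x = 1 − 0.74 = 0.26
So the right-hand bound is ¬¬x = 0.26.
The residuum of the Łukasiewicz t-norm gives the supremum: min(1, 1 − 0.38 + 0.26).
1 − 0.38 + 0.26 = 0.88, so t = min(1, 0.88) = 0.88.
Check: 0.38 ⊗ 0.88 = max(0, 0.26) = 0.26 ≤ 0.26.

0.88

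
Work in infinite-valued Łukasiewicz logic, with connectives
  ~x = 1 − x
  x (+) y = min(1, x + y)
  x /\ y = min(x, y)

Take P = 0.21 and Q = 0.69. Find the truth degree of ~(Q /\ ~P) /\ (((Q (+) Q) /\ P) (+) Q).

~P = 1 − 0.21 = 0.79
Q /\ ~P = min(0.69, 0.79) = 0.69
~(Q /\ ~P) = 1 − 0.69 = 0.31
Q (+) Q = min(1, 0.69 + 0.69) = min(1, 1.38) = 1.00
(Q (+) Q) /\ P = min(1.00, 0.21) = 0.21
((Q (+) Q) /\ P) (+) Q = min(1, 0.21 + 0.69) = min(1, 0.90) = 0.90
~(Q /\ ~P) /\ (((Q (+) Q) /\ P) (+) Q) = min(0.31, 0.90) = 0.31

0.31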